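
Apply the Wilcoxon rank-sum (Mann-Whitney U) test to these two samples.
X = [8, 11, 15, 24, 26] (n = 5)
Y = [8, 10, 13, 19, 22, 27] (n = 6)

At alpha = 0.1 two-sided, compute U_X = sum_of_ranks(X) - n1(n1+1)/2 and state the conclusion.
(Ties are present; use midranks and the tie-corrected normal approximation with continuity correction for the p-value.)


Step 1: Combine and sort all 11 observations; assign midranks.
sorted (value, group): (8,X), (8,Y), (10,Y), (11,X), (13,Y), (15,X), (19,Y), (22,Y), (24,X), (26,X), (27,Y)
ranks: 8->1.5, 8->1.5, 10->3, 11->4, 13->5, 15->6, 19->7, 22->8, 24->9, 26->10, 27->11
Step 2: Rank sum for X: R1 = 1.5 + 4 + 6 + 9 + 10 = 30.5.
Step 3: U_X = R1 - n1(n1+1)/2 = 30.5 - 5*6/2 = 30.5 - 15 = 15.5.
       U_Y = n1*n2 - U_X = 30 - 15.5 = 14.5.
Step 4: Ties are present, so use the tie-corrected normal approximation (with continuity correction) for the p-value.
Step 5: p-value = 1.000000; compare to alpha = 0.1. fail to reject H0.

U_X = 15.5, p = 1.000000, fail to reject H0 at alpha = 0.1.


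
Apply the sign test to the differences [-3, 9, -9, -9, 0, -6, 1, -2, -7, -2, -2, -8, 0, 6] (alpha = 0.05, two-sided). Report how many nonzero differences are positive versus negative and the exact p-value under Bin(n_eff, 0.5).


Step 1: Discard zero differences. Original n = 14; n_eff = number of nonzero differences = 12.
Nonzero differences (with sign): -3, +9, -9, -9, -6, +1, -2, -7, -2, -2, -8, +6
Step 2: Count signs: positive = 3, negative = 9.
Step 3: Under H0: P(positive) = 0.5, so the number of positives S ~ Bin(12, 0.5).
Step 4: Two-sided exact p-value = sum of Bin(12,0.5) probabilities at or below the observed probability = 0.145996.
Step 5: alpha = 0.05. fail to reject H0.

n_eff = 12, pos = 3, neg = 9, p = 0.145996, fail to reject H0.


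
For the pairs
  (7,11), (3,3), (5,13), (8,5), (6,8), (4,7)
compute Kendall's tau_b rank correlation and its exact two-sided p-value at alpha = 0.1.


Step 1: Enumerate the 15 unordered pairs (i,j) with i<j and classify each by sign(x_j-x_i) * sign(y_j-y_i).
  (1,2):dx=-4,dy=-8->C; (1,3):dx=-2,dy=+2->D; (1,4):dx=+1,dy=-6->D; (1,5):dx=-1,dy=-3->C
  (1,6):dx=-3,dy=-4->C; (2,3):dx=+2,dy=+10->C; (2,4):dx=+5,dy=+2->C; (2,5):dx=+3,dy=+5->C
  (2,6):dx=+1,dy=+4->C; (3,4):dx=+3,dy=-8->D; (3,5):dx=+1,dy=-5->D; (3,6):dx=-1,dy=-6->C
  (4,5):dx=-2,dy=+3->D; (4,6):dx=-4,dy=+2->D; (5,6):dx=-2,dy=-1->C
Step 2: C = 9, D = 6, total pairs = 15.
Step 3: tau = (C - D)/(n(n-1)/2) = (9 - 6)/15 = 0.200000.
Step 4: Exact two-sided p-value (enumerate n! = 720 permutations of y under H0): p = 0.719444.
Step 5: alpha = 0.1. fail to reject H0.

tau_b = 0.2000 (C=9, D=6), p = 0.719444, fail to reject H0.


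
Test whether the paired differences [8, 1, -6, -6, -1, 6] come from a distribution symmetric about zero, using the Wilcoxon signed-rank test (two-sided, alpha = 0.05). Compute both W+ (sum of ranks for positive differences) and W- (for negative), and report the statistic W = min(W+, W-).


Step 1: Drop any zero differences (none here) and take |d_i|.
|d| = [8, 1, 6, 6, 1, 6]
Step 2: Midrank |d_i| (ties get averaged ranks).
ranks: |8|->6, |1|->1.5, |6|->4, |6|->4, |1|->1.5, |6|->4
Step 3: Attach original signs; sum ranks with positive sign and with negative sign.
W+ = 6 + 1.5 + 4 = 11.5
W- = 4 + 4 + 1.5 = 9.5
(Check: W+ + W- = 21 should equal n(n+1)/2 = 21.)
Step 4: Test statistic W = min(W+, W-) = 9.5.
Step 5: Ties in |d|, so use the tie-corrected normal approximation.
        E[W] = n(n+1)/4 = 6*7/4 = 10.5.
        Tie groups: |d|=1 (t=2), |d|=6 (t=3); sum(t^3 - t) = 30.
        Var[W] = n(n+1)(2n+1)/24 - sum(t^3-t)/48 = 546/24 - 30/48 = 22.125.
        z = (W - E[W]) / sqrt(Var[W]) = (9.5 - 10.5) / 4.7037 = -0.2126.
        Two-sided p = 2*Phi(z) = 0.831641.
Step 6: alpha = 0.05. fail to reject H0.

W+ = 11.5, W- = 9.5, W = min = 9.5, p = 0.831641, fail to reject H0.


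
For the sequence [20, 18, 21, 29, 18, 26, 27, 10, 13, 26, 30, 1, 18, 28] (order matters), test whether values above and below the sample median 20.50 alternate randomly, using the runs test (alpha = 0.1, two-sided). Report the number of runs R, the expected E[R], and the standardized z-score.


Step 1: Compute median = 20.50; label A = above, B = below.
Labels in order: BBAABAABBAABBA  (n_A = 7, n_B = 7)
Step 2: Count runs R = 8.
Step 3: Under H0 (random ordering), E[R] = 2*n_A*n_B/(n_A+n_B) + 1 = 2*7*7/14 + 1 = 8.0000.
        Var[R] = 2*n_A*n_B*(2*n_A*n_B - n_A - n_B) / ((n_A+n_B)^2 * (n_A+n_B-1)) = 8232/2548 = 3.2308.
        SD[R] = 1.7974.
Step 4: R = E[R], so z = 0 with no continuity correction.
Step 5: Two-sided p-value via normal approximation = 2*(1 - Phi(|z|)) = 1.000000.
Step 6: alpha = 0.1. fail to reject H0.

R = 8, z = 0.0000, p = 1.000000, fail to reject H0.


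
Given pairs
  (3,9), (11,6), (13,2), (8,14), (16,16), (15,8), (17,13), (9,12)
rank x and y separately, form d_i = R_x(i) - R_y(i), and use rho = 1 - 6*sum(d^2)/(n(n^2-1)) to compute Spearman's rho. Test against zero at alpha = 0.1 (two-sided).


Step 1: Rank x and y separately (midranks; no ties here).
rank(x): 3->1, 11->4, 13->5, 8->2, 16->7, 15->6, 17->8, 9->3
rank(y): 9->4, 6->2, 2->1, 14->7, 16->8, 8->3, 13->6, 12->5
Step 2: d_i = R_x(i) - R_y(i); compute d_i^2.
  (1-4)^2=9, (4-2)^2=4, (5-1)^2=16, (2-7)^2=25, (7-8)^2=1, (6-3)^2=9, (8-6)^2=4, (3-5)^2=4
sum(d^2) = 72.
Step 3: rho = 1 - 6*72 / (8*(8^2 - 1)) = 1 - 432/504 = 0.142857.
Step 4: Under H0, t = rho * sqrt((n-2)/(1-rho^2)) = 0.3536 ~ t(6).
Step 5: Two-sided p-value from the t-distribution with 6 df = 0.735765.
Step 6: alpha = 0.1. fail to reject H0.

rho = 0.1429, p = 0.735765, fail to reject H0 at alpha = 0.1.


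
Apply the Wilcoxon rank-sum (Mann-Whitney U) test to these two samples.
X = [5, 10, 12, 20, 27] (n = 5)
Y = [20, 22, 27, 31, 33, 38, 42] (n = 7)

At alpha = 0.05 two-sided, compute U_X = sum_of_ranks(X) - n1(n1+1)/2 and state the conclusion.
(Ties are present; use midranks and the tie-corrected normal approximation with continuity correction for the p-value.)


Step 1: Combine and sort all 12 observations; assign midranks.
sorted (value, group): (5,X), (10,X), (12,X), (20,X), (20,Y), (22,Y), (27,X), (27,Y), (31,Y), (33,Y), (38,Y), (42,Y)
ranks: 5->1, 10->2, 12->3, 20->4.5, 20->4.5, 22->6, 27->7.5, 27->7.5, 31->9, 33->10, 38->11, 42->12
Step 2: Rank sum for X: R1 = 1 + 2 + 3 + 4.5 + 7.5 = 18.
Step 3: U_X = R1 - n1(n1+1)/2 = 18 - 5*6/2 = 18 - 15 = 3.
       U_Y = n1*n2 - U_X = 35 - 3 = 32.
Step 4: Ties are present, so use the tie-corrected normal approximation (with continuity correction) for the p-value.
Step 5: p-value = 0.022514; compare to alpha = 0.05. reject H0.

U_X = 3, p = 0.022514, reject H0 at alpha = 0.05.


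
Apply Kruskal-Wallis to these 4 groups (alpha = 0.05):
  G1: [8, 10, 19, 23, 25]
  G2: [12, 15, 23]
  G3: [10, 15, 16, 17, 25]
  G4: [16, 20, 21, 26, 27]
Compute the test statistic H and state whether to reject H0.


Step 1: Combine all N = 18 observations and assign midranks.
sorted (value, group, rank): (8,G1,1), (10,G1,2.5), (10,G3,2.5), (12,G2,4), (15,G2,5.5), (15,G3,5.5), (16,G3,7.5), (16,G4,7.5), (17,G3,9), (19,G1,10), (20,G4,11), (21,G4,12), (23,G1,13.5), (23,G2,13.5), (25,G1,15.5), (25,G3,15.5), (26,G4,17), (27,G4,18)
Step 2: Sum ranks within each group.
R_1 = 42.5 (n_1 = 5)
R_2 = 23 (n_2 = 3)
R_3 = 40 (n_3 = 5)
R_4 = 65.5 (n_4 = 5)
Step 3: H = 12/(N(N+1)) * sum(R_i^2/n_i) - 3(N+1)
     = 12/(18*19) * (42.5^2/5 + 23^2/3 + 40^2/5 + 65.5^2/5) - 3*19
     = 0.035088 * 1715.63 - 57
     = 3.197661.
Step 4: Ties present; correction factor C = 1 - 30/(18^3 - 18) = 0.994840. Corrected H = 3.197661 / 0.994840 = 3.214246.
Step 5: Under H0, H ~ chi^2(3); p-value = 0.359757.
Step 6: alpha = 0.05. fail to reject H0.

H = 3.2142, df = 3, p = 0.359757, fail to reject H0.


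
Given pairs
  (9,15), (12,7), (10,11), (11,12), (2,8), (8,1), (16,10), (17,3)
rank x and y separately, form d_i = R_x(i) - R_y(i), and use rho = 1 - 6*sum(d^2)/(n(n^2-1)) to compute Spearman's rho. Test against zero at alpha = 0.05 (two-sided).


Step 1: Rank x and y separately (midranks; no ties here).
rank(x): 9->3, 12->6, 10->4, 11->5, 2->1, 8->2, 16->7, 17->8
rank(y): 15->8, 7->3, 11->6, 12->7, 8->4, 1->1, 10->5, 3->2
Step 2: d_i = R_x(i) - R_y(i); compute d_i^2.
  (3-8)^2=25, (6-3)^2=9, (4-6)^2=4, (5-7)^2=4, (1-4)^2=9, (2-1)^2=1, (7-5)^2=4, (8-2)^2=36
sum(d^2) = 92.
Step 3: rho = 1 - 6*92 / (8*(8^2 - 1)) = 1 - 552/504 = -0.095238.
Step 4: Under H0, t = rho * sqrt((n-2)/(1-rho^2)) = -0.2343 ~ t(6).
Step 5: Two-sided p-value from the t-distribution with 6 df = 0.822505.
Step 6: alpha = 0.05. fail to reject H0.

rho = -0.0952, p = 0.822505, fail to reject H0 at alpha = 0.05.


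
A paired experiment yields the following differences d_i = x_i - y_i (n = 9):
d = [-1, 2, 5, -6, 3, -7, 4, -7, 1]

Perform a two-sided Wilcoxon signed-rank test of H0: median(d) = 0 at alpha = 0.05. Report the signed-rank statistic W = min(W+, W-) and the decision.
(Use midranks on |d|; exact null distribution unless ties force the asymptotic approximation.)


Step 1: Drop any zero differences (none here) and take |d_i|.
|d| = [1, 2, 5, 6, 3, 7, 4, 7, 1]
Step 2: Midrank |d_i| (ties get averaged ranks).
ranks: |1|->1.5, |2|->3, |5|->6, |6|->7, |3|->4, |7|->8.5, |4|->5, |7|->8.5, |1|->1.5
Step 3: Attach original signs; sum ranks with positive sign and with negative sign.
W+ = 3 + 6 + 4 + 5 + 1.5 = 19.5
W- = 1.5 + 7 + 8.5 + 8.5 = 25.5
(Check: W+ + W- = 45 should equal n(n+1)/2 = 45.)
Step 4: Test statistic W = min(W+, W-) = 19.5.
Step 5: Ties in |d|, so use the tie-corrected normal approximation.
        E[W] = n(n+1)/4 = 9*10/4 = 22.5.
        Tie groups: |d|=1 (t=2), |d|=7 (t=2); sum(t^3 - t) = 12.
        Var[W] = n(n+1)(2n+1)/24 - sum(t^3-t)/48 = 1710/24 - 12/48 = 71.
        z = (W - E[W]) / sqrt(Var[W]) = (19.5 - 22.5) / 8.4261 = -0.3560.
        Two-sided p = 2*Phi(z) = 0.721815.
Step 6: alpha = 0.05. fail to reject H0.

W+ = 19.5, W- = 25.5, W = min = 19.5, p = 0.721815, fail to reject H0.


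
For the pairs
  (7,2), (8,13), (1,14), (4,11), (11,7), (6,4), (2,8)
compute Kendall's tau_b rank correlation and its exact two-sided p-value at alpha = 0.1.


Step 1: Enumerate the 21 unordered pairs (i,j) with i<j and classify each by sign(x_j-x_i) * sign(y_j-y_i).
  (1,2):dx=+1,dy=+11->C; (1,3):dx=-6,dy=+12->D; (1,4):dx=-3,dy=+9->D; (1,5):dx=+4,dy=+5->C
  (1,6):dx=-1,dy=+2->D; (1,7):dx=-5,dy=+6->D; (2,3):dx=-7,dy=+1->D; (2,4):dx=-4,dy=-2->C
  (2,5):dx=+3,dy=-6->D; (2,6):dx=-2,dy=-9->C; (2,7):dx=-6,dy=-5->C; (3,4):dx=+3,dy=-3->D
  (3,5):dx=+10,dy=-7->D; (3,6):dx=+5,dy=-10->D; (3,7):dx=+1,dy=-6->D; (4,5):dx=+7,dy=-4->D
  (4,6):dx=+2,dy=-7->D; (4,7):dx=-2,dy=-3->C; (5,6):dx=-5,dy=-3->C; (5,7):dx=-9,dy=+1->D
  (6,7):dx=-4,dy=+4->D
Step 2: C = 7, D = 14, total pairs = 21.
Step 3: tau = (C - D)/(n(n-1)/2) = (7 - 14)/21 = -0.333333.
Step 4: Exact two-sided p-value (enumerate n! = 5040 permutations of y under H0): p = 0.381349.
Step 5: alpha = 0.1. fail to reject H0.

tau_b = -0.3333 (C=7, D=14), p = 0.381349, fail to reject H0.


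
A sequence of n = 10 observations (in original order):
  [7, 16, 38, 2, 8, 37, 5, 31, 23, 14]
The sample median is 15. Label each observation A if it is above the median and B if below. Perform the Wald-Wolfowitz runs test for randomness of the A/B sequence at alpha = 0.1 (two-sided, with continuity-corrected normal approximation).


Step 1: Compute median = 15; label A = above, B = below.
Labels in order: BAABBABAAB  (n_A = 5, n_B = 5)
Step 2: Count runs R = 7.
Step 3: Under H0 (random ordering), E[R] = 2*n_A*n_B/(n_A+n_B) + 1 = 2*5*5/10 + 1 = 6.0000.
        Var[R] = 2*n_A*n_B*(2*n_A*n_B - n_A - n_B) / ((n_A+n_B)^2 * (n_A+n_B-1)) = 2000/900 = 2.2222.
        SD[R] = 1.4907.
Step 4: Continuity-corrected z = (R - 0.5 - E[R]) / SD[R] = (7 - 0.5 - 6.0000) / 1.4907 = 0.3354.
Step 5: Two-sided p-value via normal approximation = 2*(1 - Phi(|z|)) = 0.737316.
Step 6: alpha = 0.1. fail to reject H0.

R = 7, z = 0.3354, p = 0.737316, fail to reject H0.


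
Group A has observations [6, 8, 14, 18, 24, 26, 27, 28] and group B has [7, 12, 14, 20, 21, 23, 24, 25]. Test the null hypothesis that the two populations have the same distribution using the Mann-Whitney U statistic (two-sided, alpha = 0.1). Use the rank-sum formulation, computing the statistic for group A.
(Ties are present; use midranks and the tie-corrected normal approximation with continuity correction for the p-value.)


Step 1: Combine and sort all 16 observations; assign midranks.
sorted (value, group): (6,X), (7,Y), (8,X), (12,Y), (14,X), (14,Y), (18,X), (20,Y), (21,Y), (23,Y), (24,X), (24,Y), (25,Y), (26,X), (27,X), (28,X)
ranks: 6->1, 7->2, 8->3, 12->4, 14->5.5, 14->5.5, 18->7, 20->8, 21->9, 23->10, 24->11.5, 24->11.5, 25->13, 26->14, 27->15, 28->16
Step 2: Rank sum for X: R1 = 1 + 3 + 5.5 + 7 + 11.5 + 14 + 15 + 16 = 73.
Step 3: U_X = R1 - n1(n1+1)/2 = 73 - 8*9/2 = 73 - 36 = 37.
       U_Y = n1*n2 - U_X = 64 - 37 = 27.
Step 4: Ties are present, so use the tie-corrected normal approximation (with continuity correction) for the p-value.
Step 5: p-value = 0.636006; compare to alpha = 0.1. fail to reject H0.

U_X = 37, p = 0.636006, fail to reject H0 at alpha = 0.1.


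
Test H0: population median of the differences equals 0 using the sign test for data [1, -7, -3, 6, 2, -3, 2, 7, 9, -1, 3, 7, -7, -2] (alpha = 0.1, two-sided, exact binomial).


Step 1: Discard zero differences. Original n = 14; n_eff = number of nonzero differences = 14.
Nonzero differences (with sign): +1, -7, -3, +6, +2, -3, +2, +7, +9, -1, +3, +7, -7, -2
Step 2: Count signs: positive = 8, negative = 6.
Step 3: Under H0: P(positive) = 0.5, so the number of positives S ~ Bin(14, 0.5).
Step 4: Two-sided exact p-value = sum of Bin(14,0.5) probabilities at or below the observed probability = 0.790527.
Step 5: alpha = 0.1. fail to reject H0.

n_eff = 14, pos = 8, neg = 6, p = 0.790527, fail to reject H0.


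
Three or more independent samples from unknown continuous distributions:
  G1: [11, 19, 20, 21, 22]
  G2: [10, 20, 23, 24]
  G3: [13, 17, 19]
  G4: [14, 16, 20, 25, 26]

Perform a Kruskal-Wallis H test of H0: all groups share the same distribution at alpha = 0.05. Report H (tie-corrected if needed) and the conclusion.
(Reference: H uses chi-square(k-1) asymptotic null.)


Step 1: Combine all N = 17 observations and assign midranks.
sorted (value, group, rank): (10,G2,1), (11,G1,2), (13,G3,3), (14,G4,4), (16,G4,5), (17,G3,6), (19,G1,7.5), (19,G3,7.5), (20,G1,10), (20,G2,10), (20,G4,10), (21,G1,12), (22,G1,13), (23,G2,14), (24,G2,15), (25,G4,16), (26,G4,17)
Step 2: Sum ranks within each group.
R_1 = 44.5 (n_1 = 5)
R_2 = 40 (n_2 = 4)
R_3 = 16.5 (n_3 = 3)
R_4 = 52 (n_4 = 5)
Step 3: H = 12/(N(N+1)) * sum(R_i^2/n_i) - 3(N+1)
     = 12/(17*18) * (44.5^2/5 + 40^2/4 + 16.5^2/3 + 52^2/5) - 3*18
     = 0.039216 * 1427.6 - 54
     = 1.984314.
Step 4: Ties present; correction factor C = 1 - 30/(17^3 - 17) = 0.993873. Corrected H = 1.984314 / 0.993873 = 1.996547.
Step 5: Under H0, H ~ chi^2(3); p-value = 0.573124.
Step 6: alpha = 0.05. fail to reject H0.

H = 1.9965, df = 3, p = 0.573124, fail to reject H0.


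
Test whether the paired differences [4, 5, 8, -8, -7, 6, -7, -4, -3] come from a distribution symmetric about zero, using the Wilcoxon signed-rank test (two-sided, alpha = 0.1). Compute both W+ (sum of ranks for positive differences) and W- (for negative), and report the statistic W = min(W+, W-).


Step 1: Drop any zero differences (none here) and take |d_i|.
|d| = [4, 5, 8, 8, 7, 6, 7, 4, 3]
Step 2: Midrank |d_i| (ties get averaged ranks).
ranks: |4|->2.5, |5|->4, |8|->8.5, |8|->8.5, |7|->6.5, |6|->5, |7|->6.5, |4|->2.5, |3|->1
Step 3: Attach original signs; sum ranks with positive sign and with negative sign.
W+ = 2.5 + 4 + 8.5 + 5 = 20
W- = 8.5 + 6.5 + 6.5 + 2.5 + 1 = 25
(Check: W+ + W- = 45 should equal n(n+1)/2 = 45.)
Step 4: Test statistic W = min(W+, W-) = 20.
Step 5: Ties in |d|, so use the tie-corrected normal approximation.
        E[W] = n(n+1)/4 = 9*10/4 = 22.5.
        Tie groups: |d|=4 (t=2), |d|=7 (t=2), |d|=8 (t=2); sum(t^3 - t) = 18.
        Var[W] = n(n+1)(2n+1)/24 - sum(t^3-t)/48 = 1710/24 - 18/48 = 70.875.
        z = (W - E[W]) / sqrt(Var[W]) = (20 - 22.5) / 8.4187 = -0.2970.
        Two-sided p = 2*Phi(z) = 0.766499.
Step 6: alpha = 0.1. fail to reject H0.

W+ = 20, W- = 25, W = min = 20, p = 0.766499, fail to reject H0.


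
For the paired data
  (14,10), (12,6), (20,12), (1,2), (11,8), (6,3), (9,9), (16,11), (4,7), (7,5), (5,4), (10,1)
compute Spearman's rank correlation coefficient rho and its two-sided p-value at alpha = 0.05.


Step 1: Rank x and y separately (midranks; no ties here).
rank(x): 14->10, 12->9, 20->12, 1->1, 11->8, 6->4, 9->6, 16->11, 4->2, 7->5, 5->3, 10->7
rank(y): 10->10, 6->6, 12->12, 2->2, 8->8, 3->3, 9->9, 11->11, 7->7, 5->5, 4->4, 1->1
Step 2: d_i = R_x(i) - R_y(i); compute d_i^2.
  (10-10)^2=0, (9-6)^2=9, (12-12)^2=0, (1-2)^2=1, (8-8)^2=0, (4-3)^2=1, (6-9)^2=9, (11-11)^2=0, (2-7)^2=25, (5-5)^2=0, (3-4)^2=1, (7-1)^2=36
sum(d^2) = 82.
Step 3: rho = 1 - 6*82 / (12*(12^2 - 1)) = 1 - 492/1716 = 0.713287.
Step 4: Under H0, t = rho * sqrt((n-2)/(1-rho^2)) = 3.2183 ~ t(10).
Step 5: Two-sided p-value from the t-distribution with 10 df = 0.009202.
Step 6: alpha = 0.05. reject H0.

rho = 0.7133, p = 0.009202, reject H0 at alpha = 0.05.


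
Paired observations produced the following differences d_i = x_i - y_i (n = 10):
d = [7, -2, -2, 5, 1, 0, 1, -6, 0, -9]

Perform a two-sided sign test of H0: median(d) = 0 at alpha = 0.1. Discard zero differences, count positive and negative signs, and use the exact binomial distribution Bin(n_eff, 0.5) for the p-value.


Step 1: Discard zero differences. Original n = 10; n_eff = number of nonzero differences = 8.
Nonzero differences (with sign): +7, -2, -2, +5, +1, +1, -6, -9
Step 2: Count signs: positive = 4, negative = 4.
Step 3: Under H0: P(positive) = 0.5, so the number of positives S ~ Bin(8, 0.5).
Step 4: Two-sided exact p-value = sum of Bin(8,0.5) probabilities at or below the observed probability = 1.000000.
Step 5: alpha = 0.1. fail to reject H0.

n_eff = 8, pos = 4, neg = 4, p = 1.000000, fail to reject H0.


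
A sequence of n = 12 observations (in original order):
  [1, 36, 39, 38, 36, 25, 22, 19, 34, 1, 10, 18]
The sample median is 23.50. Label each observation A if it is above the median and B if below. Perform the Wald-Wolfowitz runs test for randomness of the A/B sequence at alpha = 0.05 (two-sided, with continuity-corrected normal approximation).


Step 1: Compute median = 23.50; label A = above, B = below.
Labels in order: BAAAAABBABBB  (n_A = 6, n_B = 6)
Step 2: Count runs R = 5.
Step 3: Under H0 (random ordering), E[R] = 2*n_A*n_B/(n_A+n_B) + 1 = 2*6*6/12 + 1 = 7.0000.
        Var[R] = 2*n_A*n_B*(2*n_A*n_B - n_A - n_B) / ((n_A+n_B)^2 * (n_A+n_B-1)) = 4320/1584 = 2.7273.
        SD[R] = 1.6514.
Step 4: Continuity-corrected z = (R + 0.5 - E[R]) / SD[R] = (5 + 0.5 - 7.0000) / 1.6514 = -0.9083.
Step 5: Two-sided p-value via normal approximation = 2*(1 - Phi(|z|)) = 0.363722.
Step 6: alpha = 0.05. fail to reject H0.

R = 5, z = -0.9083, p = 0.363722, fail to reject H0.


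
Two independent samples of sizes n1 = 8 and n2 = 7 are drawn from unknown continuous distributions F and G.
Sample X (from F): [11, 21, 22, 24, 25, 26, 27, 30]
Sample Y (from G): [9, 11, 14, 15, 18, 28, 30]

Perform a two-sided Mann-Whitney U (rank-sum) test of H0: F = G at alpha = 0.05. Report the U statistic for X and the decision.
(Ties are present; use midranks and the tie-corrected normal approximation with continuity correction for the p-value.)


Step 1: Combine and sort all 15 observations; assign midranks.
sorted (value, group): (9,Y), (11,X), (11,Y), (14,Y), (15,Y), (18,Y), (21,X), (22,X), (24,X), (25,X), (26,X), (27,X), (28,Y), (30,X), (30,Y)
ranks: 9->1, 11->2.5, 11->2.5, 14->4, 15->5, 18->6, 21->7, 22->8, 24->9, 25->10, 26->11, 27->12, 28->13, 30->14.5, 30->14.5
Step 2: Rank sum for X: R1 = 2.5 + 7 + 8 + 9 + 10 + 11 + 12 + 14.5 = 74.
Step 3: U_X = R1 - n1(n1+1)/2 = 74 - 8*9/2 = 74 - 36 = 38.
       U_Y = n1*n2 - U_X = 56 - 38 = 18.
Step 4: Ties are present, so use the tie-corrected normal approximation (with continuity correction) for the p-value.
Step 5: p-value = 0.270731; compare to alpha = 0.05. fail to reject H0.

U_X = 38, p = 0.270731, fail to reject H0 at alpha = 0.05.


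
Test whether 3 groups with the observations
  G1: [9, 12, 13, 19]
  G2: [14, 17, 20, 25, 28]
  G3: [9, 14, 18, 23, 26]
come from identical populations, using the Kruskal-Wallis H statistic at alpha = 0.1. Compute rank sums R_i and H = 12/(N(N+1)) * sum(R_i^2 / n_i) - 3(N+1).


Step 1: Combine all N = 14 observations and assign midranks.
sorted (value, group, rank): (9,G1,1.5), (9,G3,1.5), (12,G1,3), (13,G1,4), (14,G2,5.5), (14,G3,5.5), (17,G2,7), (18,G3,8), (19,G1,9), (20,G2,10), (23,G3,11), (25,G2,12), (26,G3,13), (28,G2,14)
Step 2: Sum ranks within each group.
R_1 = 17.5 (n_1 = 4)
R_2 = 48.5 (n_2 = 5)
R_3 = 39 (n_3 = 5)
Step 3: H = 12/(N(N+1)) * sum(R_i^2/n_i) - 3(N+1)
     = 12/(14*15) * (17.5^2/4 + 48.5^2/5 + 39^2/5) - 3*15
     = 0.057143 * 851.212 - 45
     = 3.640714.
Step 4: Ties present; correction factor C = 1 - 12/(14^3 - 14) = 0.995604. Corrected H = 3.640714 / 0.995604 = 3.656788.
Step 5: Under H0, H ~ chi^2(2); p-value = 0.160671.
Step 6: alpha = 0.1. fail to reject H0.

H = 3.6568, df = 2, p = 0.160671, fail to reject H0.


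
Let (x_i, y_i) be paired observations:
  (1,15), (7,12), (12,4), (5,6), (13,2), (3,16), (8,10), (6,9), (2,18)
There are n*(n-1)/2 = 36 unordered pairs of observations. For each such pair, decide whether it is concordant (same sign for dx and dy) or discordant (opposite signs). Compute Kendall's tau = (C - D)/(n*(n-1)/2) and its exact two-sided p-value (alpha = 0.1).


Step 1: Enumerate the 36 unordered pairs (i,j) with i<j and classify each by sign(x_j-x_i) * sign(y_j-y_i).
  (1,2):dx=+6,dy=-3->D; (1,3):dx=+11,dy=-11->D; (1,4):dx=+4,dy=-9->D; (1,5):dx=+12,dy=-13->D
  (1,6):dx=+2,dy=+1->C; (1,7):dx=+7,dy=-5->D; (1,8):dx=+5,dy=-6->D; (1,9):dx=+1,dy=+3->C
  (2,3):dx=+5,dy=-8->D; (2,4):dx=-2,dy=-6->C; (2,5):dx=+6,dy=-10->D; (2,6):dx=-4,dy=+4->D
  (2,7):dx=+1,dy=-2->D; (2,8):dx=-1,dy=-3->C; (2,9):dx=-5,dy=+6->D; (3,4):dx=-7,dy=+2->D
  (3,5):dx=+1,dy=-2->D; (3,6):dx=-9,dy=+12->D; (3,7):dx=-4,dy=+6->D; (3,8):dx=-6,dy=+5->D
  (3,9):dx=-10,dy=+14->D; (4,5):dx=+8,dy=-4->D; (4,6):dx=-2,dy=+10->D; (4,7):dx=+3,dy=+4->C
  (4,8):dx=+1,dy=+3->C; (4,9):dx=-3,dy=+12->D; (5,6):dx=-10,dy=+14->D; (5,7):dx=-5,dy=+8->D
  (5,8):dx=-7,dy=+7->D; (5,9):dx=-11,dy=+16->D; (6,7):dx=+5,dy=-6->D; (6,8):dx=+3,dy=-7->D
  (6,9):dx=-1,dy=+2->D; (7,8):dx=-2,dy=-1->C; (7,9):dx=-6,dy=+8->D; (8,9):dx=-4,dy=+9->D
Step 2: C = 7, D = 29, total pairs = 36.
Step 3: tau = (C - D)/(n(n-1)/2) = (7 - 29)/36 = -0.611111.
Step 4: Exact two-sided p-value (enumerate n! = 362880 permutations of y under H0): p = 0.024741.
Step 5: alpha = 0.1. reject H0.

tau_b = -0.6111 (C=7, D=29), p = 0.024741, reject H0.


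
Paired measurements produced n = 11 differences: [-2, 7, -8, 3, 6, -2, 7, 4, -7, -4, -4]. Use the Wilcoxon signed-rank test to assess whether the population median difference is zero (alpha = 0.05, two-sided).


Step 1: Drop any zero differences (none here) and take |d_i|.
|d| = [2, 7, 8, 3, 6, 2, 7, 4, 7, 4, 4]
Step 2: Midrank |d_i| (ties get averaged ranks).
ranks: |2|->1.5, |7|->9, |8|->11, |3|->3, |6|->7, |2|->1.5, |7|->9, |4|->5, |7|->9, |4|->5, |4|->5
Step 3: Attach original signs; sum ranks with positive sign and with negative sign.
W+ = 9 + 3 + 7 + 9 + 5 = 33
W- = 1.5 + 11 + 1.5 + 9 + 5 + 5 = 33
(Check: W+ + W- = 66 should equal n(n+1)/2 = 66.)
Step 4: Test statistic W = min(W+, W-) = 33.
Step 5: Ties in |d|, so use the tie-corrected normal approximation.
        E[W] = n(n+1)/4 = 11*12/4 = 33.
        Tie groups: |d|=2 (t=2), |d|=4 (t=3), |d|=7 (t=3); sum(t^3 - t) = 54.
        Var[W] = n(n+1)(2n+1)/24 - sum(t^3-t)/48 = 3036/24 - 54/48 = 125.375.
        z = (W - E[W]) / sqrt(Var[W]) = (33 - 33) / 11.1971 = 0.0000.
        Two-sided p = 2*Phi(z) = 1.000000.
Step 6: alpha = 0.05. fail to reject H0.

W+ = 33, W- = 33, W = min = 33, p = 1.000000, fail to reject H0.


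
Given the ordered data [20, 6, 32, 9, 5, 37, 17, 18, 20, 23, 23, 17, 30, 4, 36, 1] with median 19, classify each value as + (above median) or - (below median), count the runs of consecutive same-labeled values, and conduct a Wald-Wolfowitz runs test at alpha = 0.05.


Step 1: Compute median = 19; label A = above, B = below.
Labels in order: ABABBABBAAABABAB  (n_A = 8, n_B = 8)
Step 2: Count runs R = 12.
Step 3: Under H0 (random ordering), E[R] = 2*n_A*n_B/(n_A+n_B) + 1 = 2*8*8/16 + 1 = 9.0000.
        Var[R] = 2*n_A*n_B*(2*n_A*n_B - n_A - n_B) / ((n_A+n_B)^2 * (n_A+n_B-1)) = 14336/3840 = 3.7333.
        SD[R] = 1.9322.
Step 4: Continuity-corrected z = (R - 0.5 - E[R]) / SD[R] = (12 - 0.5 - 9.0000) / 1.9322 = 1.2939.
Step 5: Two-sided p-value via normal approximation = 2*(1 - Phi(|z|)) = 0.195709.
Step 6: alpha = 0.05. fail to reject H0.

R = 12, z = 1.2939, p = 0.195709, fail to reject H0.


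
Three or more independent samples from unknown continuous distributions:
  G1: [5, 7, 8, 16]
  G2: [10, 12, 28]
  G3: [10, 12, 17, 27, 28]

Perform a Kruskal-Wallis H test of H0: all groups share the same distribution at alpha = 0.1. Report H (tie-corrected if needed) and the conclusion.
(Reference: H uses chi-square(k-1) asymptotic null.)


Step 1: Combine all N = 12 observations and assign midranks.
sorted (value, group, rank): (5,G1,1), (7,G1,2), (8,G1,3), (10,G2,4.5), (10,G3,4.5), (12,G2,6.5), (12,G3,6.5), (16,G1,8), (17,G3,9), (27,G3,10), (28,G2,11.5), (28,G3,11.5)
Step 2: Sum ranks within each group.
R_1 = 14 (n_1 = 4)
R_2 = 22.5 (n_2 = 3)
R_3 = 41.5 (n_3 = 5)
Step 3: H = 12/(N(N+1)) * sum(R_i^2/n_i) - 3(N+1)
     = 12/(12*13) * (14^2/4 + 22.5^2/3 + 41.5^2/5) - 3*13
     = 0.076923 * 562.2 - 39
     = 4.246154.
Step 4: Ties present; correction factor C = 1 - 18/(12^3 - 12) = 0.989510. Corrected H = 4.246154 / 0.989510 = 4.291166.
Step 5: Under H0, H ~ chi^2(2); p-value = 0.117000.
Step 6: alpha = 0.1. fail to reject H0.

H = 4.2912, df = 2, p = 0.117000, fail to reject H0.


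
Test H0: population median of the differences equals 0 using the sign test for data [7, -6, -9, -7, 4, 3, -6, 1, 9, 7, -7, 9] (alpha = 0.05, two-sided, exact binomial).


Step 1: Discard zero differences. Original n = 12; n_eff = number of nonzero differences = 12.
Nonzero differences (with sign): +7, -6, -9, -7, +4, +3, -6, +1, +9, +7, -7, +9
Step 2: Count signs: positive = 7, negative = 5.
Step 3: Under H0: P(positive) = 0.5, so the number of positives S ~ Bin(12, 0.5).
Step 4: Two-sided exact p-value = sum of Bin(12,0.5) probabilities at or below the observed probability = 0.774414.
Step 5: alpha = 0.05. fail to reject H0.

n_eff = 12, pos = 7, neg = 5, p = 0.774414, fail to reject H0.


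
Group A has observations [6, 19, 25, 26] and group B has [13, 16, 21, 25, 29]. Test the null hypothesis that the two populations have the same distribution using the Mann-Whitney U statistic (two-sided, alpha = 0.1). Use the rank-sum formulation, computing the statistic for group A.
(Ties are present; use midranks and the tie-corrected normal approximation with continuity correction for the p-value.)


Step 1: Combine and sort all 9 observations; assign midranks.
sorted (value, group): (6,X), (13,Y), (16,Y), (19,X), (21,Y), (25,X), (25,Y), (26,X), (29,Y)
ranks: 6->1, 13->2, 16->3, 19->4, 21->5, 25->6.5, 25->6.5, 26->8, 29->9
Step 2: Rank sum for X: R1 = 1 + 4 + 6.5 + 8 = 19.5.
Step 3: U_X = R1 - n1(n1+1)/2 = 19.5 - 4*5/2 = 19.5 - 10 = 9.5.
       U_Y = n1*n2 - U_X = 20 - 9.5 = 10.5.
Step 4: Ties are present, so use the tie-corrected normal approximation (with continuity correction) for the p-value.
Step 5: p-value = 1.000000; compare to alpha = 0.1. fail to reject H0.

U_X = 9.5, p = 1.000000, fail to reject H0 at alpha = 0.1.


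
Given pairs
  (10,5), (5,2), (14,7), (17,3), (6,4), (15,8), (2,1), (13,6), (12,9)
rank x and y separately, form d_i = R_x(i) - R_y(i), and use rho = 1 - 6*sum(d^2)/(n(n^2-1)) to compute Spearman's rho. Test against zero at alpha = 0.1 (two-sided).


Step 1: Rank x and y separately (midranks; no ties here).
rank(x): 10->4, 5->2, 14->7, 17->9, 6->3, 15->8, 2->1, 13->6, 12->5
rank(y): 5->5, 2->2, 7->7, 3->3, 4->4, 8->8, 1->1, 6->6, 9->9
Step 2: d_i = R_x(i) - R_y(i); compute d_i^2.
  (4-5)^2=1, (2-2)^2=0, (7-7)^2=0, (9-3)^2=36, (3-4)^2=1, (8-8)^2=0, (1-1)^2=0, (6-6)^2=0, (5-9)^2=16
sum(d^2) = 54.
Step 3: rho = 1 - 6*54 / (9*(9^2 - 1)) = 1 - 324/720 = 0.550000.
Step 4: Under H0, t = rho * sqrt((n-2)/(1-rho^2)) = 1.7424 ~ t(7).
Step 5: Two-sided p-value from the t-distribution with 7 df = 0.124977.
Step 6: alpha = 0.1. fail to reject H0.

rho = 0.5500, p = 0.124977, fail to reject H0 at alpha = 0.1.


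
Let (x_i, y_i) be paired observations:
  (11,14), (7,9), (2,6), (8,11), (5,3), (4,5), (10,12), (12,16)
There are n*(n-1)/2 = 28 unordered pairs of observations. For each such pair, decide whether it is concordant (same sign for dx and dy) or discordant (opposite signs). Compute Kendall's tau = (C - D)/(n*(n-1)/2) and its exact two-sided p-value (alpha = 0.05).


Step 1: Enumerate the 28 unordered pairs (i,j) with i<j and classify each by sign(x_j-x_i) * sign(y_j-y_i).
  (1,2):dx=-4,dy=-5->C; (1,3):dx=-9,dy=-8->C; (1,4):dx=-3,dy=-3->C; (1,5):dx=-6,dy=-11->C
  (1,6):dx=-7,dy=-9->C; (1,7):dx=-1,dy=-2->C; (1,8):dx=+1,dy=+2->C; (2,3):dx=-5,dy=-3->C
  (2,4):dx=+1,dy=+2->C; (2,5):dx=-2,dy=-6->C; (2,6):dx=-3,dy=-4->C; (2,7):dx=+3,dy=+3->C
  (2,8):dx=+5,dy=+7->C; (3,4):dx=+6,dy=+5->C; (3,5):dx=+3,dy=-3->D; (3,6):dx=+2,dy=-1->D
  (3,7):dx=+8,dy=+6->C; (3,8):dx=+10,dy=+10->C; (4,5):dx=-3,dy=-8->C; (4,6):dx=-4,dy=-6->C
  (4,7):dx=+2,dy=+1->C; (4,8):dx=+4,dy=+5->C; (5,6):dx=-1,dy=+2->D; (5,7):dx=+5,dy=+9->C
  (5,8):dx=+7,dy=+13->C; (6,7):dx=+6,dy=+7->C; (6,8):dx=+8,dy=+11->C; (7,8):dx=+2,dy=+4->C
Step 2: C = 25, D = 3, total pairs = 28.
Step 3: tau = (C - D)/(n(n-1)/2) = (25 - 3)/28 = 0.785714.
Step 4: Exact two-sided p-value (enumerate n! = 40320 permutations of y under H0): p = 0.005506.
Step 5: alpha = 0.05. reject H0.

tau_b = 0.7857 (C=25, D=3), p = 0.005506, reject H0.


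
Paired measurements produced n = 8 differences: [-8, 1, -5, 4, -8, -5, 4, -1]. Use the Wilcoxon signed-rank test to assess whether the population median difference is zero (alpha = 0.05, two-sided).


Step 1: Drop any zero differences (none here) and take |d_i|.
|d| = [8, 1, 5, 4, 8, 5, 4, 1]
Step 2: Midrank |d_i| (ties get averaged ranks).
ranks: |8|->7.5, |1|->1.5, |5|->5.5, |4|->3.5, |8|->7.5, |5|->5.5, |4|->3.5, |1|->1.5
Step 3: Attach original signs; sum ranks with positive sign and with negative sign.
W+ = 1.5 + 3.5 + 3.5 = 8.5
W- = 7.5 + 5.5 + 7.5 + 5.5 + 1.5 = 27.5
(Check: W+ + W- = 36 should equal n(n+1)/2 = 36.)
Step 4: Test statistic W = min(W+, W-) = 8.5.
Step 5: Ties in |d|, so use the tie-corrected normal approximation.
        E[W] = n(n+1)/4 = 8*9/4 = 18.
        Tie groups: |d|=1 (t=2), |d|=4 (t=2), |d|=5 (t=2), |d|=8 (t=2); sum(t^3 - t) = 24.
        Var[W] = n(n+1)(2n+1)/24 - sum(t^3-t)/48 = 1224/24 - 24/48 = 50.5.
        z = (W - E[W]) / sqrt(Var[W]) = (8.5 - 18) / 7.1063 = -1.3368.
        Two-sided p = 2*Phi(z) = 0.181276.
Step 6: alpha = 0.05. fail to reject H0.

W+ = 8.5, W- = 27.5, W = min = 8.5, p = 0.181276, fail to reject H0.


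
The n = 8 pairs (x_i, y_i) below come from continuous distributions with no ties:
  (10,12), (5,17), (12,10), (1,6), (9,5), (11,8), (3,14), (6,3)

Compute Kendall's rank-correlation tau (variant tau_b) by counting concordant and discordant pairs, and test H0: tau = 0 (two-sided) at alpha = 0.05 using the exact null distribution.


Step 1: Enumerate the 28 unordered pairs (i,j) with i<j and classify each by sign(x_j-x_i) * sign(y_j-y_i).
  (1,2):dx=-5,dy=+5->D; (1,3):dx=+2,dy=-2->D; (1,4):dx=-9,dy=-6->C; (1,5):dx=-1,dy=-7->C
  (1,6):dx=+1,dy=-4->D; (1,7):dx=-7,dy=+2->D; (1,8):dx=-4,dy=-9->C; (2,3):dx=+7,dy=-7->D
  (2,4):dx=-4,dy=-11->C; (2,5):dx=+4,dy=-12->D; (2,6):dx=+6,dy=-9->D; (2,7):dx=-2,dy=-3->C
  (2,8):dx=+1,dy=-14->D; (3,4):dx=-11,dy=-4->C; (3,5):dx=-3,dy=-5->C; (3,6):dx=-1,dy=-2->C
  (3,7):dx=-9,dy=+4->D; (3,8):dx=-6,dy=-7->C; (4,5):dx=+8,dy=-1->D; (4,6):dx=+10,dy=+2->C
  (4,7):dx=+2,dy=+8->C; (4,8):dx=+5,dy=-3->D; (5,6):dx=+2,dy=+3->C; (5,7):dx=-6,dy=+9->D
  (5,8):dx=-3,dy=-2->C; (6,7):dx=-8,dy=+6->D; (6,8):dx=-5,dy=-5->C; (7,8):dx=+3,dy=-11->D
Step 2: C = 14, D = 14, total pairs = 28.
Step 3: tau = (C - D)/(n(n-1)/2) = (14 - 14)/28 = 0.000000.
Step 4: Exact two-sided p-value (enumerate n! = 40320 permutations of y under H0): p = 1.000000.
Step 5: alpha = 0.05. fail to reject H0.

tau_b = 0.0000 (C=14, D=14), p = 1.000000, fail to reject H0.


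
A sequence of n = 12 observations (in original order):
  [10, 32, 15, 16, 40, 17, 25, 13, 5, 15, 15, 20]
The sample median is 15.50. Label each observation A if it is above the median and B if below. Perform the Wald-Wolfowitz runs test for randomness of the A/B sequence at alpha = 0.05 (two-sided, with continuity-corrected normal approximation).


Step 1: Compute median = 15.50; label A = above, B = below.
Labels in order: BABAAAABBBBA  (n_A = 6, n_B = 6)
Step 2: Count runs R = 6.
Step 3: Under H0 (random ordering), E[R] = 2*n_A*n_B/(n_A+n_B) + 1 = 2*6*6/12 + 1 = 7.0000.
        Var[R] = 2*n_A*n_B*(2*n_A*n_B - n_A - n_B) / ((n_A+n_B)^2 * (n_A+n_B-1)) = 4320/1584 = 2.7273.
        SD[R] = 1.6514.
Step 4: Continuity-corrected z = (R + 0.5 - E[R]) / SD[R] = (6 + 0.5 - 7.0000) / 1.6514 = -0.3028.
Step 5: Two-sided p-value via normal approximation = 2*(1 - Phi(|z|)) = 0.762069.
Step 6: alpha = 0.05. fail to reject H0.

R = 6, z = -0.3028, p = 0.762069, fail to reject H0.


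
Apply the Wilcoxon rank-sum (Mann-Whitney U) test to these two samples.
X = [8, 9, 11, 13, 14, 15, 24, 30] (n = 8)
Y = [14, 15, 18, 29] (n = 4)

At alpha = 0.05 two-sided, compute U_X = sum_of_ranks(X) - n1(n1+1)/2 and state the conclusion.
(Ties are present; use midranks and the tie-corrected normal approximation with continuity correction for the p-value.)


Step 1: Combine and sort all 12 observations; assign midranks.
sorted (value, group): (8,X), (9,X), (11,X), (13,X), (14,X), (14,Y), (15,X), (15,Y), (18,Y), (24,X), (29,Y), (30,X)
ranks: 8->1, 9->2, 11->3, 13->4, 14->5.5, 14->5.5, 15->7.5, 15->7.5, 18->9, 24->10, 29->11, 30->12
Step 2: Rank sum for X: R1 = 1 + 2 + 3 + 4 + 5.5 + 7.5 + 10 + 12 = 45.
Step 3: U_X = R1 - n1(n1+1)/2 = 45 - 8*9/2 = 45 - 36 = 9.
       U_Y = n1*n2 - U_X = 32 - 9 = 23.
Step 4: Ties are present, so use the tie-corrected normal approximation (with continuity correction) for the p-value.
Step 5: p-value = 0.267926; compare to alpha = 0.05. fail to reject H0.

U_X = 9, p = 0.267926, fail to reject H0 at alpha = 0.05.


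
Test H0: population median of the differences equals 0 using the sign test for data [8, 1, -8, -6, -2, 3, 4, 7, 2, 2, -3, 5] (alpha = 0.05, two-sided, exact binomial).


Step 1: Discard zero differences. Original n = 12; n_eff = number of nonzero differences = 12.
Nonzero differences (with sign): +8, +1, -8, -6, -2, +3, +4, +7, +2, +2, -3, +5
Step 2: Count signs: positive = 8, negative = 4.
Step 3: Under H0: P(positive) = 0.5, so the number of positives S ~ Bin(12, 0.5).
Step 4: Two-sided exact p-value = sum of Bin(12,0.5) probabilities at or below the observed probability = 0.387695.
Step 5: alpha = 0.05. fail to reject H0.

n_eff = 12, pos = 8, neg = 4, p = 0.387695, fail to reject H0.


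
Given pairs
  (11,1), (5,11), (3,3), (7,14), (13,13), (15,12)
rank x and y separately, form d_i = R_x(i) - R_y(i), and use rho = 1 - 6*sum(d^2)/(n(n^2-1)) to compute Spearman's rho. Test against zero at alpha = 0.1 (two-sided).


Step 1: Rank x and y separately (midranks; no ties here).
rank(x): 11->4, 5->2, 3->1, 7->3, 13->5, 15->6
rank(y): 1->1, 11->3, 3->2, 14->6, 13->5, 12->4
Step 2: d_i = R_x(i) - R_y(i); compute d_i^2.
  (4-1)^2=9, (2-3)^2=1, (1-2)^2=1, (3-6)^2=9, (5-5)^2=0, (6-4)^2=4
sum(d^2) = 24.
Step 3: rho = 1 - 6*24 / (6*(6^2 - 1)) = 1 - 144/210 = 0.314286.
Step 4: Under H0, t = rho * sqrt((n-2)/(1-rho^2)) = 0.6621 ~ t(4).
Step 5: Two-sided p-value from the t-distribution with 4 df = 0.544093.
Step 6: alpha = 0.1. fail to reject H0.

rho = 0.3143, p = 0.544093, fail to reject H0 at alpha = 0.1.


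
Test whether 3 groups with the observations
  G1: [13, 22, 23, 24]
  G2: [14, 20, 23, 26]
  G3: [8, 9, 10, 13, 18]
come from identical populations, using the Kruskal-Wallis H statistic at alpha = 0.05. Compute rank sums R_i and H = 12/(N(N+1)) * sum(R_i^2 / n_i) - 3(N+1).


Step 1: Combine all N = 13 observations and assign midranks.
sorted (value, group, rank): (8,G3,1), (9,G3,2), (10,G3,3), (13,G1,4.5), (13,G3,4.5), (14,G2,6), (18,G3,7), (20,G2,8), (22,G1,9), (23,G1,10.5), (23,G2,10.5), (24,G1,12), (26,G2,13)
Step 2: Sum ranks within each group.
R_1 = 36 (n_1 = 4)
R_2 = 37.5 (n_2 = 4)
R_3 = 17.5 (n_3 = 5)
Step 3: H = 12/(N(N+1)) * sum(R_i^2/n_i) - 3(N+1)
     = 12/(13*14) * (36^2/4 + 37.5^2/4 + 17.5^2/5) - 3*14
     = 0.065934 * 736.812 - 42
     = 6.581044.
Step 4: Ties present; correction factor C = 1 - 12/(13^3 - 13) = 0.994505. Corrected H = 6.581044 / 0.994505 = 6.617403.
Step 5: Under H0, H ~ chi^2(2); p-value = 0.036564.
Step 6: alpha = 0.05. reject H0.

H = 6.6174, df = 2, p = 0.036564, reject H0.


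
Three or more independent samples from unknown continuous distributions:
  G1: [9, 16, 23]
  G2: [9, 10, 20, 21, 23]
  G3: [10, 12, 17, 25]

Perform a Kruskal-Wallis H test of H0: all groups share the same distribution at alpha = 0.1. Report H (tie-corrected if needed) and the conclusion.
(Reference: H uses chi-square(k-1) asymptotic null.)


Step 1: Combine all N = 12 observations and assign midranks.
sorted (value, group, rank): (9,G1,1.5), (9,G2,1.5), (10,G2,3.5), (10,G3,3.5), (12,G3,5), (16,G1,6), (17,G3,7), (20,G2,8), (21,G2,9), (23,G1,10.5), (23,G2,10.5), (25,G3,12)
Step 2: Sum ranks within each group.
R_1 = 18 (n_1 = 3)
R_2 = 32.5 (n_2 = 5)
R_3 = 27.5 (n_3 = 4)
Step 3: H = 12/(N(N+1)) * sum(R_i^2/n_i) - 3(N+1)
     = 12/(12*13) * (18^2/3 + 32.5^2/5 + 27.5^2/4) - 3*13
     = 0.076923 * 508.312 - 39
     = 0.100962.
Step 4: Ties present; correction factor C = 1 - 18/(12^3 - 12) = 0.989510. Corrected H = 0.100962 / 0.989510 = 0.102032.
Step 5: Under H0, H ~ chi^2(2); p-value = 0.950264.
Step 6: alpha = 0.1. fail to reject H0.

H = 0.1020, df = 2, p = 0.950264, fail to reject H0.


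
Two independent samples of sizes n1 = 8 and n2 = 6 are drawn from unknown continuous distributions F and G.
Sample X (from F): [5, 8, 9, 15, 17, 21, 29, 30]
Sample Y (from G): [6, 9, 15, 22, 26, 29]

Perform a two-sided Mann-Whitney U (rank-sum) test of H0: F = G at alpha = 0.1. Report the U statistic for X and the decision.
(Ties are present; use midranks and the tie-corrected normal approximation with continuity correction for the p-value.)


Step 1: Combine and sort all 14 observations; assign midranks.
sorted (value, group): (5,X), (6,Y), (8,X), (9,X), (9,Y), (15,X), (15,Y), (17,X), (21,X), (22,Y), (26,Y), (29,X), (29,Y), (30,X)
ranks: 5->1, 6->2, 8->3, 9->4.5, 9->4.5, 15->6.5, 15->6.5, 17->8, 21->9, 22->10, 26->11, 29->12.5, 29->12.5, 30->14
Step 2: Rank sum for X: R1 = 1 + 3 + 4.5 + 6.5 + 8 + 9 + 12.5 + 14 = 58.5.
Step 3: U_X = R1 - n1(n1+1)/2 = 58.5 - 8*9/2 = 58.5 - 36 = 22.5.
       U_Y = n1*n2 - U_X = 48 - 22.5 = 25.5.
Step 4: Ties are present, so use the tie-corrected normal approximation (with continuity correction) for the p-value.
Step 5: p-value = 0.896941; compare to alpha = 0.1. fail to reject H0.

U_X = 22.5, p = 0.896941, fail to reject H0 at alpha = 0.1.


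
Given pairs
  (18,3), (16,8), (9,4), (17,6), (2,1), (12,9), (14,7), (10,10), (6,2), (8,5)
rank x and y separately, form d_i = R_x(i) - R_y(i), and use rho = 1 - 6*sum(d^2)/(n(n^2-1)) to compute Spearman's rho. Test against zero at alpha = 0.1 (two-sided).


Step 1: Rank x and y separately (midranks; no ties here).
rank(x): 18->10, 16->8, 9->4, 17->9, 2->1, 12->6, 14->7, 10->5, 6->2, 8->3
rank(y): 3->3, 8->8, 4->4, 6->6, 1->1, 9->9, 7->7, 10->10, 2->2, 5->5
Step 2: d_i = R_x(i) - R_y(i); compute d_i^2.
  (10-3)^2=49, (8-8)^2=0, (4-4)^2=0, (9-6)^2=9, (1-1)^2=0, (6-9)^2=9, (7-7)^2=0, (5-10)^2=25, (2-2)^2=0, (3-5)^2=4
sum(d^2) = 96.
Step 3: rho = 1 - 6*96 / (10*(10^2 - 1)) = 1 - 576/990 = 0.418182.
Step 4: Under H0, t = rho * sqrt((n-2)/(1-rho^2)) = 1.3021 ~ t(8).
Step 5: Two-sided p-value from the t-distribution with 8 df = 0.229113.
Step 6: alpha = 0.1. fail to reject H0.

rho = 0.4182, p = 0.229113, fail to reject H0 at alpha = 0.1.
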